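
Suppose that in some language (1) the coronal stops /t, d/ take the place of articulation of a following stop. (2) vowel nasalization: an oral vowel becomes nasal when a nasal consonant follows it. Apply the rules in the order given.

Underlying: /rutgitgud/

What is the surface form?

Rule 1: /t/ before /g/ (velar) → [k]
Rule 1: /t/ before /g/ (velar) → [k]
After rule 1: rukgikgud
Rule 2: no segment meets the rule's conditions; no change.

[rukgikgud]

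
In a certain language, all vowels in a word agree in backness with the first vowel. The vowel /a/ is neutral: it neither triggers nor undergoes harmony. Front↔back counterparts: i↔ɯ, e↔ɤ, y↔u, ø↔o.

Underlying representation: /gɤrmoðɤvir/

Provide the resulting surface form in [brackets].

[gɤrmoðɤvɯr]

/i/ harmonizes with /ɤ/ ([+back]) → [ɯ]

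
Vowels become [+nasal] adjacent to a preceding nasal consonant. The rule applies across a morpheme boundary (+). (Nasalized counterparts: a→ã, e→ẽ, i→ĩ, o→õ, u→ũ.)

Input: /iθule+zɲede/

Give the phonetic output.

[iθule+zɲẽde]

/e/ after nasal /ɲ/ → [ẽ]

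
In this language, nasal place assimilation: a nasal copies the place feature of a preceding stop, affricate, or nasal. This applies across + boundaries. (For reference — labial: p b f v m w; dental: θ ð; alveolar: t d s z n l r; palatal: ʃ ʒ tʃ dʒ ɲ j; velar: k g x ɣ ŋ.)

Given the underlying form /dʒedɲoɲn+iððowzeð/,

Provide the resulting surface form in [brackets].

/ɲ/ after /d/ (alveolar) → [n]
/n/ after /ɲ/ (palatal) → [ɲ]

[dʒednoɲɲ+iððowzeð]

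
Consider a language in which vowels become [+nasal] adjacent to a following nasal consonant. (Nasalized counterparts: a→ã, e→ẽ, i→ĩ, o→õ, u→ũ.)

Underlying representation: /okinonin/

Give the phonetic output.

/i/ before nasal /n/ → [ĩ]
/o/ before nasal /n/ → [õ]
/i/ before nasal /n/ → [ĩ]

[okĩnõnĩn]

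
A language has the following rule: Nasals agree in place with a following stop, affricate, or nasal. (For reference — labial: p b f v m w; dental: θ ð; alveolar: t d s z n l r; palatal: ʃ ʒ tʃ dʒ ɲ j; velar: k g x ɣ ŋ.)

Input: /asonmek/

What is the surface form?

[asommek]

/n/ before /m/ (labial) → [m]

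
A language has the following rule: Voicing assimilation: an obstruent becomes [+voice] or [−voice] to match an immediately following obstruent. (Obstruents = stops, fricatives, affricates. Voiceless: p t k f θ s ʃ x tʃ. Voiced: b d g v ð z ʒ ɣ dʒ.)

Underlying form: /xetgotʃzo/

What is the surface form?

[xedgodʒzo]

/t/ before /g/ (voiced) → [d]
/tʃ/ before /z/ (voiced) → [dʒ]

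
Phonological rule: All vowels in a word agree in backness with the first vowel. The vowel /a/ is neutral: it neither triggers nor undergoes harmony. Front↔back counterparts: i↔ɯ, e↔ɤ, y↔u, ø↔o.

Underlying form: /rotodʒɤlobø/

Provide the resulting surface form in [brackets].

[rotodʒɤlobo]

/ø/ harmonizes with /o/ ([+back]) → [o]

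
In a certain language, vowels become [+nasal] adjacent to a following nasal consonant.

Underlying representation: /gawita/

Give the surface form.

no segment meets the rule's conditions; no change.

[gawita]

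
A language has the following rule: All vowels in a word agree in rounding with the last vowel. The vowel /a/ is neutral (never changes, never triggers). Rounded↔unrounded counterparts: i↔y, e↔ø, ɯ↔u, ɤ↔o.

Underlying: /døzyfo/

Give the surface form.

[døzyfo]

no segment meets the rule's conditions; no change.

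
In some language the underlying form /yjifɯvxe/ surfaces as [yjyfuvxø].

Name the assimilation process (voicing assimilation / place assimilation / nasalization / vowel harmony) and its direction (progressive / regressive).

/i/→[y] /ɯ/→[u] /e/→[ø].
Vowels agree with the first vowel, so the harmony is progressive.

vowel harmony, progressive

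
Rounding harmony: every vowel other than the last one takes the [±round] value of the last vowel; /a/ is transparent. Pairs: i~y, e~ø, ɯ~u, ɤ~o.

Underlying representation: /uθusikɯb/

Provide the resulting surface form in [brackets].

[ɯθɯsikɯb]

/u/ harmonizes with /ɯ/ ([-round]) → [ɯ]
/u/ harmonizes with /ɯ/ ([-round]) → [ɯ]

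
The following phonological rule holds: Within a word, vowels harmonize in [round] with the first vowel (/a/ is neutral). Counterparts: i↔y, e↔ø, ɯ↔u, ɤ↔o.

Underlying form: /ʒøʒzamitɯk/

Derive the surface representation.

/i/ harmonizes with /ø/ ([+round]) → [y]
/ɯ/ harmonizes with /ø/ ([+round]) → [u]

[ʒøʒzamytuk]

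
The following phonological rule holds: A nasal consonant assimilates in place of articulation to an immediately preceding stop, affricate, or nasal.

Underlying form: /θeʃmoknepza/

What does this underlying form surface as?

/n/ after /k/ (velar) → [ŋ]

[θeʃmokŋepza]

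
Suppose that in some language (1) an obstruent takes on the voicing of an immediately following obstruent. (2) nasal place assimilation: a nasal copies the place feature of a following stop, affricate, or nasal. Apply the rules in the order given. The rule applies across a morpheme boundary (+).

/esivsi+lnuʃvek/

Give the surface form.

[esifsi+lnuʒvek]

Rule 1: /v/ before /s/ (voiceless) → [f]
Rule 1: /ʃ/ before /v/ (voiced) → [ʒ]
After rule 1: esifsi+lnuʒvek
Rule 2: no segment meets the rule's conditions; no change.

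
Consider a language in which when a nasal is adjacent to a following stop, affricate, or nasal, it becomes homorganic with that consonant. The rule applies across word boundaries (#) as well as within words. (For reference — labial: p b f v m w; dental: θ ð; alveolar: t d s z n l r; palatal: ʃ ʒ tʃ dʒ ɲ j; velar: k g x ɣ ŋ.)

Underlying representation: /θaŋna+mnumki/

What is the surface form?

/ŋ/ before /n/ (alveolar) → [n]
/m/ before /n/ (alveolar) → [n]
/m/ before /k/ (velar) → [ŋ]

[θanna+nnuŋki]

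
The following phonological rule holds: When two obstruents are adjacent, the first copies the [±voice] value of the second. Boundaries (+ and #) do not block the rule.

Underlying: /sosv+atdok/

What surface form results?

/s/ before /v/ (voiced) → [z]
/t/ before /d/ (voiced) → [d]

[sozv+addok]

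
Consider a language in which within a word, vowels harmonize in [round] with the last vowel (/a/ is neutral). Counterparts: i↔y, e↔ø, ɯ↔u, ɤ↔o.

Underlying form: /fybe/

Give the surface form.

/y/ harmonizes with /e/ ([-round]) → [i]

[fibe]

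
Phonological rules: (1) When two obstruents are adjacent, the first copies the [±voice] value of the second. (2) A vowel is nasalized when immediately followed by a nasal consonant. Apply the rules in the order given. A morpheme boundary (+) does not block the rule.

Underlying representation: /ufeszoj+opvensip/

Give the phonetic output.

[ufezzoj+obvẽnsip]

Rule 1: /s/ before /z/ (voiced) → [z]
Rule 1: /p/ before /v/ (voiced) → [b]
After rule 1: ufezzoj+obvensip
Rule 2: /e/ before nasal /n/ → [ẽ]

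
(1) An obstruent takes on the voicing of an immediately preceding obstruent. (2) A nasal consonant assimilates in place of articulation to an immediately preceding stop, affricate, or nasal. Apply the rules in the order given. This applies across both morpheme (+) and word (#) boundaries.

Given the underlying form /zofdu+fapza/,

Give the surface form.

Rule 1: /d/ after /f/ (voiceless) → [t]
Rule 1: /z/ after /p/ (voiceless) → [s]
After rule 1: zoftu+fapsa
Rule 2: no segment meets the rule's conditions; no change.

[zoftu+fapsa]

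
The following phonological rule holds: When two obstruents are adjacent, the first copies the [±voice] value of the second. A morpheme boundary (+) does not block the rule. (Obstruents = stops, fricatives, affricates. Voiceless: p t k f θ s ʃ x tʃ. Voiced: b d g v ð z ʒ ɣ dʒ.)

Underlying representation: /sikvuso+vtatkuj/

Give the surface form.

[sigvuso+ftatkuj]

/k/ before /v/ (voiced) → [g]
/v/ before /t/ (voiceless) → [f]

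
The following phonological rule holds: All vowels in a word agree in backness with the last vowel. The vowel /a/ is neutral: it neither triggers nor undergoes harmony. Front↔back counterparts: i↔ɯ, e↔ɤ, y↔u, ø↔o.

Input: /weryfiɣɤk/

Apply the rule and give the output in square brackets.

/e/ harmonizes with /ɤ/ ([+back]) → [ɤ]
/y/ harmonizes with /ɤ/ ([+back]) → [u]
/i/ harmonizes with /ɤ/ ([+back]) → [ɯ]

[wɤrufɯɣɤk]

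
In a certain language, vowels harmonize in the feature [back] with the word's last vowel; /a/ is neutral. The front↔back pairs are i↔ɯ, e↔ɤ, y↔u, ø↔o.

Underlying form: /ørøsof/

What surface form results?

[orosof]

/ø/ harmonizes with /o/ ([+back]) → [o]
/ø/ harmonizes with /o/ ([+back]) → [o]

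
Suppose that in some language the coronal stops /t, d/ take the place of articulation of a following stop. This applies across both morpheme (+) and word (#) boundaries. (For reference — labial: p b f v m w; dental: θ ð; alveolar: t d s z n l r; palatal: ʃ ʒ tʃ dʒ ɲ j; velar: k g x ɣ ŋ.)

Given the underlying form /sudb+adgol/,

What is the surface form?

[subb+aggol]

/d/ before /b/ (labial) → [b]
/d/ before /g/ (velar) → [g]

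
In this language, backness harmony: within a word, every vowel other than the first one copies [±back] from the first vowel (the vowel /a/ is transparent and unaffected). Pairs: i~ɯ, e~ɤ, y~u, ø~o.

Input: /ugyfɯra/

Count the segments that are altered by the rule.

/y/ harmonizes with /u/ ([+back]) → [u]
1 segment changes.

1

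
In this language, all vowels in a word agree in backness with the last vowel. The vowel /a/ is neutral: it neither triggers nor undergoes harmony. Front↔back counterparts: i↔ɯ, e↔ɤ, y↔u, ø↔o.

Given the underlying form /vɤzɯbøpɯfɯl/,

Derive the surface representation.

/ø/ harmonizes with /ɯ/ ([+back]) → [o]

[vɤzɯbopɯfɯl]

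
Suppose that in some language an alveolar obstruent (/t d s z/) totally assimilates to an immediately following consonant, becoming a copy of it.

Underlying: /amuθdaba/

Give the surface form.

no segment meets the rule's conditions; no change.

[amuθdaba]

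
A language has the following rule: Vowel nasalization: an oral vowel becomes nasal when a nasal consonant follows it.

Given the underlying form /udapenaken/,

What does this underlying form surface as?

[udapẽnakẽn]

/e/ before nasal /n/ → [ẽ]
/e/ before nasal /n/ → [ẽ]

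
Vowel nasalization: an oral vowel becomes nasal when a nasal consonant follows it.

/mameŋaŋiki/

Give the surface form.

/a/ before nasal /m/ → [ã]
/e/ before nasal /ŋ/ → [ẽ]
/a/ before nasal /ŋ/ → [ã]

[mãmẽŋãŋiki]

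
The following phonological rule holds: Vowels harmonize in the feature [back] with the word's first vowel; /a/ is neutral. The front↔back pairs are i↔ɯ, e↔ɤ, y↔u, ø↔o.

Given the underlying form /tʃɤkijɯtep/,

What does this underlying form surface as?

[tʃɤkɯjɯtɤp]

/i/ harmonizes with /ɤ/ ([+back]) → [ɯ]
/e/ harmonizes with /ɤ/ ([+back]) → [ɤ]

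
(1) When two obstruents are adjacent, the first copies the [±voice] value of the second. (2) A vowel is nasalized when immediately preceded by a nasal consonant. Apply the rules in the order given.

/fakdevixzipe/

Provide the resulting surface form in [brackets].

[fagdeviɣzipe]

Rule 1: /k/ before /d/ (voiced) → [g]
Rule 1: /x/ before /z/ (voiced) → [ɣ]
After rule 1: fagdeviɣzipe
Rule 2: no segment meets the rule's conditions; no change.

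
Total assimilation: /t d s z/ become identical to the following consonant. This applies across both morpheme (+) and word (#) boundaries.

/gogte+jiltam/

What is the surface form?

no segment meets the rule's conditions; no change.

[gogte+jiltam]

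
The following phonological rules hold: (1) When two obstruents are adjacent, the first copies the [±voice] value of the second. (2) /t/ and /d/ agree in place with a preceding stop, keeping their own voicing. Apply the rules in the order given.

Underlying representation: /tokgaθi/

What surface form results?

Rule 1: /k/ before /g/ (voiced) → [g]
After rule 1: toggaθi
Rule 2: no segment meets the rule's conditions; no change.

[toggaθi]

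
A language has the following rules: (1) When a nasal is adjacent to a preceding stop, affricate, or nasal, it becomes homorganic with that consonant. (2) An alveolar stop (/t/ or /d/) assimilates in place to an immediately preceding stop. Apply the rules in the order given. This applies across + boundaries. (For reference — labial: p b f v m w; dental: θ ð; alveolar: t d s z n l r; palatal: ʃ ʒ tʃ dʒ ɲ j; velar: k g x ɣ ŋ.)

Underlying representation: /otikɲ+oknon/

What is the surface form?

Rule 1: /ɲ/ after /k/ (velar) → [ŋ]
Rule 1: /n/ after /k/ (velar) → [ŋ]
After rule 1: otikŋ+okŋon
Rule 2: no segment meets the rule's conditions; no change.

[otikŋ+okŋon]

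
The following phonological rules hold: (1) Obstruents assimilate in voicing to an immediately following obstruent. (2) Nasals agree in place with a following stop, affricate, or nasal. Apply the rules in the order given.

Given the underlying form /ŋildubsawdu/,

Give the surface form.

Rule 1: /b/ before /s/ (voiceless) → [p]
After rule 1: ŋildupsawdu
Rule 2: no segment meets the rule's conditions; no change.

[ŋildupsawdu]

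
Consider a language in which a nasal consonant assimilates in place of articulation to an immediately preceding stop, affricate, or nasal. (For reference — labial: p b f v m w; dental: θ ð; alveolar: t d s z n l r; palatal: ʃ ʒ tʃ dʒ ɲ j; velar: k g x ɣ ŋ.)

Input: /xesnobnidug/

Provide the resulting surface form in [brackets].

/n/ after /b/ (labial) → [m]

[xesnobmidug]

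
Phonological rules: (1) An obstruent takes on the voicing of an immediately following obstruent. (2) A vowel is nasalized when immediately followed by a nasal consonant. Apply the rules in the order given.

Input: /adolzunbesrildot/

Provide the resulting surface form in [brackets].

[adolzũnbesrildot]

Rule 1: no segment meets the rule's conditions; no change.
After rule 1: adolzunbesrildot
Rule 2: /u/ before nasal /n/ → [ũ]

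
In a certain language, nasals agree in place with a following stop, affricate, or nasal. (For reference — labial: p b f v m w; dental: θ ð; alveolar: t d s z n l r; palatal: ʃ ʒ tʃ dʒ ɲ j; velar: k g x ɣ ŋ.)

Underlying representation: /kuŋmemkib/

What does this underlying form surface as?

/ŋ/ before /m/ (labial) → [m]
/m/ before /k/ (velar) → [ŋ]

[kummeŋkib]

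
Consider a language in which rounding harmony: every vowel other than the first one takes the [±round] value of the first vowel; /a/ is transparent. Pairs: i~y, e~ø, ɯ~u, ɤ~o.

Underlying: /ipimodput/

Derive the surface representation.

/o/ harmonizes with /i/ ([-round]) → [ɤ]
/u/ harmonizes with /i/ ([-round]) → [ɯ]

[ipimɤdpɯt]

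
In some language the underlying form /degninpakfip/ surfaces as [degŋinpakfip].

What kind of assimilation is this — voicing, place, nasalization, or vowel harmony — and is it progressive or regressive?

/n/→[ŋ].
Each target copies a feature from the preceding segment, so the direction is progressive.

place assimilation, progressive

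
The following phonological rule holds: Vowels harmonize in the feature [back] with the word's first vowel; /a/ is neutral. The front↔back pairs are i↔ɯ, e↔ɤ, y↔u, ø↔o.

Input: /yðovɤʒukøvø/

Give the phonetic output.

[yðøveʒykøvø]

/o/ harmonizes with /y/ ([-back]) → [ø]
/ɤ/ harmonizes with /y/ ([-back]) → [e]
/u/ harmonizes with /y/ ([-back]) → [y]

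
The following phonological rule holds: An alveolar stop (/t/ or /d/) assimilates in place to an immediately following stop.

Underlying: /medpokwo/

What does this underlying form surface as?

/d/ before /p/ (labial) → [b]

[mebpokwo]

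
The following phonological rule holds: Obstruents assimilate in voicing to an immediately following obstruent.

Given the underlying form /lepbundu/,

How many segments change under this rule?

1

/p/ before /b/ (voiced) → [b]
1 segment changes.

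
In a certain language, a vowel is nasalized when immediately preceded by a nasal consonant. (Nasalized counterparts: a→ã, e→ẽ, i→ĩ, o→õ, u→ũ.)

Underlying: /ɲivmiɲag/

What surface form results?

/i/ after nasal /ɲ/ → [ĩ]
/i/ after nasal /m/ → [ĩ]
/a/ after nasal /ɲ/ → [ã]

[ɲĩvmĩɲãg]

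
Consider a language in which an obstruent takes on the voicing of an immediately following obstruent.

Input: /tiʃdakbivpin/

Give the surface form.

/ʃ/ before /d/ (voiced) → [ʒ]
/k/ before /b/ (voiced) → [g]
/v/ before /p/ (voiceless) → [f]

[tiʒdagbifpin]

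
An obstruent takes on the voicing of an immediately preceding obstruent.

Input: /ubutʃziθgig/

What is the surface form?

/z/ after /tʃ/ (voiceless) → [s]
/g/ after /θ/ (voiceless) → [k]

[ubutʃsiθkig]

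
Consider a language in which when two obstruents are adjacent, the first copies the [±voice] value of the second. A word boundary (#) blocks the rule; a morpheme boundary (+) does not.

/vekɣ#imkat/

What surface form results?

/k/ before /ɣ/ (voiced) → [g]

[vegɣ#imkat]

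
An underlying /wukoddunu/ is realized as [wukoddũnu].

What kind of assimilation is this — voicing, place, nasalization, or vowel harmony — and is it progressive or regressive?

/u/→[ũ].
Each target copies a feature from the following segment, so the direction is regressive.

nasalization, regressive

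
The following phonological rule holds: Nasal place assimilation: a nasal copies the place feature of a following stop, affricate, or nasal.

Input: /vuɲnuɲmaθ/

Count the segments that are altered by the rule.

/ɲ/ before /n/ (alveolar) → [n]
/ɲ/ before /m/ (labial) → [m]
2 segments change.

2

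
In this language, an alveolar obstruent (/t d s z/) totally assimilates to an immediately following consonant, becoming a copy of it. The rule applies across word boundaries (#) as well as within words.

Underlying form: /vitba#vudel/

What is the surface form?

/t/ before /b/ → [b] (total assimilation)

[vibba#vudel]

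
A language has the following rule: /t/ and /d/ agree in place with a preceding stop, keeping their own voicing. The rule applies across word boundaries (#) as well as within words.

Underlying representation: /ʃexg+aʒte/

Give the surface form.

no segment meets the rule's conditions; no change.

[ʃexg+aʒte]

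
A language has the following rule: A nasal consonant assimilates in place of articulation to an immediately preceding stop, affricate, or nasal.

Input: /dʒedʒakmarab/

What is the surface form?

/m/ after /k/ (velar) → [ŋ]

[dʒedʒakŋarab]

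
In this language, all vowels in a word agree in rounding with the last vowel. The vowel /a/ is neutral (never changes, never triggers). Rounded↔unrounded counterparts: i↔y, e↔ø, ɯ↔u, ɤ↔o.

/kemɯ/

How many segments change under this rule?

No segment meets the rule's conditions.

0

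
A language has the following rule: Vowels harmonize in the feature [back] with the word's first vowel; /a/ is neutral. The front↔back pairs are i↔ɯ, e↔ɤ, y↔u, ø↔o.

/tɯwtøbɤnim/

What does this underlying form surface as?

[tɯwtobɤnɯm]

/ø/ harmonizes with /ɯ/ ([+back]) → [o]
/i/ harmonizes with /ɯ/ ([+back]) → [ɯ]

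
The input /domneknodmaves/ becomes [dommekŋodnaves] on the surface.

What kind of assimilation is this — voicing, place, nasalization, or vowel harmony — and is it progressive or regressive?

/n/→[m] /n/→[ŋ] /m/→[n].
Each target copies a feature from the preceding segment, so the direction is progressive.

place assimilation, progressive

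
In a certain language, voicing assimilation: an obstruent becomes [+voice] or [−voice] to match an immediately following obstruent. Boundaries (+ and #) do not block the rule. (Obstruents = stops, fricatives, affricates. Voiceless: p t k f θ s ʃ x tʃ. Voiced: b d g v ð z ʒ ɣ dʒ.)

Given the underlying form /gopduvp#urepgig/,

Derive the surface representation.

/p/ before /d/ (voiced) → [b]
/v/ before /p/ (voiceless) → [f]
/p/ before /g/ (voiced) → [b]

[gobdufp#urebgig]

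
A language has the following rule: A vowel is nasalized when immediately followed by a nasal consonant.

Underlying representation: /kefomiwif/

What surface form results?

[kefõmiwif]

/o/ before nasal /m/ → [õ]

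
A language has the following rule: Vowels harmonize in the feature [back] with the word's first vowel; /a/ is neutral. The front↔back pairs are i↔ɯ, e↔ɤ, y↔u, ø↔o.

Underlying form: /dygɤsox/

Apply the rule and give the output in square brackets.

/ɤ/ harmonizes with /y/ ([-back]) → [e]
/o/ harmonizes with /y/ ([-back]) → [ø]

[dygesøx]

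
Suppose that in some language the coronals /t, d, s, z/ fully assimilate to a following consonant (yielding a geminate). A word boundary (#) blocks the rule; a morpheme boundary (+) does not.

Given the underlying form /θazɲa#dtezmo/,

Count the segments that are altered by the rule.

/z/ before /ɲ/ → [ɲ] (total assimilation)
/d/ before /t/ → [t] (total assimilation)
/z/ before /m/ → [m] (total assimilation)
3 segments change.

3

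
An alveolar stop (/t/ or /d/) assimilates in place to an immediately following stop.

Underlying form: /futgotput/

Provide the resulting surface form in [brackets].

[fukgopput]

/t/ before /g/ (velar) → [k]
/t/ before /p/ (labial) → [p]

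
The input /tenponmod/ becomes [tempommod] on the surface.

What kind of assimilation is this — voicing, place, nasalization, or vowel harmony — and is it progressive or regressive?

place assimilation, regressive

/n/→[m] /n/→[m].
Each target copies a feature from the following segment, so the direction is regressive.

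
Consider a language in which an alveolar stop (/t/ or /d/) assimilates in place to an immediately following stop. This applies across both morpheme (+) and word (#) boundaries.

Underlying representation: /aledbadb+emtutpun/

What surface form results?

/d/ before /b/ (labial) → [b]
/d/ before /b/ (labial) → [b]
/t/ before /p/ (labial) → [p]

[alebbabb+emtuppun]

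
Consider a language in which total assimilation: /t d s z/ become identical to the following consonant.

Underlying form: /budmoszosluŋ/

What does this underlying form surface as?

[bummozzolluŋ]

/d/ before /m/ → [m] (total assimilation)
/s/ before /z/ → [z] (total assimilation)
/s/ before /l/ → [l] (total assimilation)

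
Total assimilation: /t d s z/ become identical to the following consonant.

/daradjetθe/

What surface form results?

/d/ before /j/ → [j] (total assimilation)
/t/ before /θ/ → [θ] (total assimilation)

[darajjeθθe]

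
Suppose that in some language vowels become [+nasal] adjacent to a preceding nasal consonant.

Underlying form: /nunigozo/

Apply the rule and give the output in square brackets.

/u/ after nasal /n/ → [ũ]
/i/ after nasal /n/ → [ĩ]

[nũnĩgozo]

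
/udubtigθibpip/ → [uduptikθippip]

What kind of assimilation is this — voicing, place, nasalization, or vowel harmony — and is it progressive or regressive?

voicing assimilation, regressive

/b/→[p] /g/→[k] /b/→[p].
Each target copies a feature from the following segment, so the direction is regressive.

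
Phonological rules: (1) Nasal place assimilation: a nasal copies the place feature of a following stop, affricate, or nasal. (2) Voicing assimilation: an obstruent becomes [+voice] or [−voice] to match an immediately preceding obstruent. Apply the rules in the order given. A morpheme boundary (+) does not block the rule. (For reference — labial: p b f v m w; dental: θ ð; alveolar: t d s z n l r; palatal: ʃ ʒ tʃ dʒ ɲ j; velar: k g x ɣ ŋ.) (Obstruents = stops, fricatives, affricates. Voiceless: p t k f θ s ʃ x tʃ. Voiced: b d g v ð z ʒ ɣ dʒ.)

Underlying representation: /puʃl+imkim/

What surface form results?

Rule 1: /m/ before /k/ (velar) → [ŋ]
After rule 1: puʃl+iŋkim
Rule 2: no segment meets the rule's conditions; no change.

[puʃl+iŋkim]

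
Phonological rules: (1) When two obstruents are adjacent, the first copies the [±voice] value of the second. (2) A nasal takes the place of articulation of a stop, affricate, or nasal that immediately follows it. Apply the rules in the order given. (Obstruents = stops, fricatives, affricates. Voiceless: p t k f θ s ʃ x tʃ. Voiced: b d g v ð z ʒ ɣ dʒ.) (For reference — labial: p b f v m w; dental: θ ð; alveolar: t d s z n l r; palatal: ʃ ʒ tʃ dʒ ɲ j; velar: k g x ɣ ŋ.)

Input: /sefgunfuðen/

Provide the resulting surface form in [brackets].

[sevgunfuðen]

Rule 1: /f/ before /g/ (voiced) → [v]
After rule 1: sevgunfuðen
Rule 2: no segment meets the rule's conditions; no change.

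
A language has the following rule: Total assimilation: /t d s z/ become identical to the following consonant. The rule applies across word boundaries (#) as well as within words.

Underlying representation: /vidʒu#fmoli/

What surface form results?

no segment meets the rule's conditions; no change.

[vidʒu#fmoli]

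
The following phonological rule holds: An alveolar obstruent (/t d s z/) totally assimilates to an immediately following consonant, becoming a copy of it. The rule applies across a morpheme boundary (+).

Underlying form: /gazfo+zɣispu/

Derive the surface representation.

[gaffo+ɣɣippu]

/z/ before /f/ → [f] (total assimilation)
/z/ before /ɣ/ → [ɣ] (total assimilation)
/s/ before /p/ → [p] (total assimilation)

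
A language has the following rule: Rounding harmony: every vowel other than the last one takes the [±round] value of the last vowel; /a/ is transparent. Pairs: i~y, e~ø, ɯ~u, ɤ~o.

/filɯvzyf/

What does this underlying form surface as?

[fyluvzyf]

/i/ harmonizes with /y/ ([+round]) → [y]
/ɯ/ harmonizes with /y/ ([+round]) → [u]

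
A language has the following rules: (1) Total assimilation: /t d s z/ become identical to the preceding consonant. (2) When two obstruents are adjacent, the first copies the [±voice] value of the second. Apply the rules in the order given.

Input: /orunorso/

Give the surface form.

[orunorro]

Rule 1: /s/ after /r/ → [r] (total assimilation)
After rule 1: orunorro
Rule 2: no segment meets the rule's conditions; no change.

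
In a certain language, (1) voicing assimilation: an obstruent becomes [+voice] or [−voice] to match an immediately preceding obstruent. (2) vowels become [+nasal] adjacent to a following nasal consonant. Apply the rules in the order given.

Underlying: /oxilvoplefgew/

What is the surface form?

[oxilvoplefkew]

Rule 1: /g/ after /f/ (voiceless) → [k]
After rule 1: oxilvoplefkew
Rule 2: no segment meets the rule's conditions; no change.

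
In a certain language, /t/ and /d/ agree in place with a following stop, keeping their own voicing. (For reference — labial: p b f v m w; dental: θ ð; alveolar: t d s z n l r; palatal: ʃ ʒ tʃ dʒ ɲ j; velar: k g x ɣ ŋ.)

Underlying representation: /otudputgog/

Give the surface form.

[otubpukgog]

/d/ before /p/ (labial) → [b]
/t/ before /g/ (velar) → [k]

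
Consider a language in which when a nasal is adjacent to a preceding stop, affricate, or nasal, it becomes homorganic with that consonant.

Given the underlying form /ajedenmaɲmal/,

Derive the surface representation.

[ajedennaɲɲal]

/m/ after /n/ (alveolar) → [n]
/m/ after /ɲ/ (palatal) → [ɲ]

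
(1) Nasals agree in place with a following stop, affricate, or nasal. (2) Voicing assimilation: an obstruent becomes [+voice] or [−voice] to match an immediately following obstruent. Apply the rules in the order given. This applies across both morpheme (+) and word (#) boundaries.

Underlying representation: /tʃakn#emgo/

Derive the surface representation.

Rule 1: /m/ before /g/ (velar) → [ŋ]
After rule 1: tʃakn#eŋgo
Rule 2: no segment meets the rule's conditions; no change.

[tʃakn#eŋgo]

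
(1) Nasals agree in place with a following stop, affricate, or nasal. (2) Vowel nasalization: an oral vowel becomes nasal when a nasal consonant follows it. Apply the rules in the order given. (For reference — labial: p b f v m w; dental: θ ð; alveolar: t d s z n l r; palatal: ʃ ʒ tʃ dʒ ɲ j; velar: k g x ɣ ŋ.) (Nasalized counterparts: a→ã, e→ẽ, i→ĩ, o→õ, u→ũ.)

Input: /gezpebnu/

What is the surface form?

Rule 1: no segment meets the rule's conditions; no change.
After rule 1: gezpebnu
Rule 2: no segment meets the rule's conditions; no change.

[gezpebnu]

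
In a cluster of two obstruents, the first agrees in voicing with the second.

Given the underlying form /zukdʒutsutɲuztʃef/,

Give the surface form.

[zugdʒutsutɲustʃef]

/k/ before /dʒ/ (voiced) → [g]
/z/ before /tʃ/ (voiceless) → [s]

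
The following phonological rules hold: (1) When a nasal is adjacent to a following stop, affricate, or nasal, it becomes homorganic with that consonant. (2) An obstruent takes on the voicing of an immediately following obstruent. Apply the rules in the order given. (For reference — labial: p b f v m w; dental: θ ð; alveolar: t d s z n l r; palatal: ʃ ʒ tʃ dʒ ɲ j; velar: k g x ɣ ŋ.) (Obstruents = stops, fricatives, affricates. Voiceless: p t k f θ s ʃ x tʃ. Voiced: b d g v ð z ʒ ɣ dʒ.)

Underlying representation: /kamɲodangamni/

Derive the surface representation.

Rule 1: /m/ before /ɲ/ (palatal) → [ɲ]
Rule 1: /n/ before /g/ (velar) → [ŋ]
Rule 1: /m/ before /n/ (alveolar) → [n]
After rule 1: kaɲɲodaŋganni
Rule 2: no segment meets the rule's conditions; no change.

[kaɲɲodaŋganni]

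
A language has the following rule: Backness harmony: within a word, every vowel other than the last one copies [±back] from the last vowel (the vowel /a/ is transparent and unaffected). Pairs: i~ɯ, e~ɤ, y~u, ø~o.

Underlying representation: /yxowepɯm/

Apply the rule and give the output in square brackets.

[uxowɤpɯm]

/y/ harmonizes with /ɯ/ ([+back]) → [u]
/e/ harmonizes with /ɯ/ ([+back]) → [ɤ]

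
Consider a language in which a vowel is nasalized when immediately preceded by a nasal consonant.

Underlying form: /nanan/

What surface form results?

/a/ after nasal /n/ → [ã]
/a/ after nasal /n/ → [ã]

[nãnãn]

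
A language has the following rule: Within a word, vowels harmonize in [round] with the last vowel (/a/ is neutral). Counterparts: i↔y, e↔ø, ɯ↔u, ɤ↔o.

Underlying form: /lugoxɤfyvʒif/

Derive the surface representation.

/u/ harmonizes with /i/ ([-round]) → [ɯ]
/o/ harmonizes with /i/ ([-round]) → [ɤ]
/y/ harmonizes with /i/ ([-round]) → [i]

[lɯgɤxɤfivʒif]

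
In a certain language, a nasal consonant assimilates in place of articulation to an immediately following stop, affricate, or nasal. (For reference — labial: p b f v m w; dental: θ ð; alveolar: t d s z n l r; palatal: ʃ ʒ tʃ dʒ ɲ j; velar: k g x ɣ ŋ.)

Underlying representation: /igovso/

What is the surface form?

no segment meets the rule's conditions; no change.

[igovso]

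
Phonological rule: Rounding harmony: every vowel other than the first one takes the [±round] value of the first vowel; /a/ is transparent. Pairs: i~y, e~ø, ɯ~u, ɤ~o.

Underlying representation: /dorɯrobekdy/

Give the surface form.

/ɯ/ harmonizes with /o/ ([+round]) → [u]
/e/ harmonizes with /o/ ([+round]) → [ø]

[dorurobøkdy]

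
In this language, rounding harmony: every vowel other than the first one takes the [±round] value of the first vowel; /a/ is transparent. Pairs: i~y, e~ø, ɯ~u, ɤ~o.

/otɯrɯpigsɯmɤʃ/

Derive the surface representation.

[oturupygsumoʃ]

/ɯ/ harmonizes with /o/ ([+round]) → [u]
/ɯ/ harmonizes with /o/ ([+round]) → [u]
/i/ harmonizes with /o/ ([+round]) → [y]
/ɯ/ harmonizes with /o/ ([+round]) → [u]
/ɤ/ harmonizes with /o/ ([+round]) → [o]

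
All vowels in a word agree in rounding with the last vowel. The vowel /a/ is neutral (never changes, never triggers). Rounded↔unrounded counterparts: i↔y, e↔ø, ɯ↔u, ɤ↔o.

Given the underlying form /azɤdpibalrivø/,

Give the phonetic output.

[azodpybalryvø]

/ɤ/ harmonizes with /ø/ ([+round]) → [o]
/i/ harmonizes with /ø/ ([+round]) → [y]
/i/ harmonizes with /ø/ ([+round]) → [y]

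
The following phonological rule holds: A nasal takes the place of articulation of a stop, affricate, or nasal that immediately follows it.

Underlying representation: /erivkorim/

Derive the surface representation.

no segment meets the rule's conditions; no change.

[erivkorim]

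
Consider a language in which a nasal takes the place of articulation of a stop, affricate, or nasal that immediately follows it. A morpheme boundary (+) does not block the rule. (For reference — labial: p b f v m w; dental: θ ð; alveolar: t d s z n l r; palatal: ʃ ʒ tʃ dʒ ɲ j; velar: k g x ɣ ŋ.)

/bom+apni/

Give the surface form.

no segment meets the rule's conditions; no change.

[bom+apni]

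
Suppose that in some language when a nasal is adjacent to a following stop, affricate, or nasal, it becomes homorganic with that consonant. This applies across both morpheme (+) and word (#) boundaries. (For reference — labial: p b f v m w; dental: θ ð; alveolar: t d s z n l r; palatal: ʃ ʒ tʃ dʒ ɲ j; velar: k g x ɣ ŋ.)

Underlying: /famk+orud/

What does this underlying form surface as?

[faŋk+orud]

/m/ before /k/ (velar) → [ŋ]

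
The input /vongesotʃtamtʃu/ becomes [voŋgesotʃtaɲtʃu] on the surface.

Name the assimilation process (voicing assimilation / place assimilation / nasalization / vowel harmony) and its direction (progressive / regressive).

/n/→[ŋ] /m/→[ɲ].
Each target copies a feature from the following segment, so the direction is regressive.

place assimilation, regressive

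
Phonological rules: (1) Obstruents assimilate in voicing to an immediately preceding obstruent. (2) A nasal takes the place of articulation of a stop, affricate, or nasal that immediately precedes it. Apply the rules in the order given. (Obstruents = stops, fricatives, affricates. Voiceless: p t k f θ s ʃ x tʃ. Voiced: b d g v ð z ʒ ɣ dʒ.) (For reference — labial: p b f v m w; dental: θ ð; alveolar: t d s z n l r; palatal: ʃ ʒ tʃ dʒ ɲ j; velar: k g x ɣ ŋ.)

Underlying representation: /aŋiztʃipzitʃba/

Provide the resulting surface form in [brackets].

[aŋizdʒipsitʃpa]

Rule 1: /tʃ/ after /z/ (voiced) → [dʒ]
Rule 1: /z/ after /p/ (voiceless) → [s]
Rule 1: /b/ after /tʃ/ (voiceless) → [p]
After rule 1: aŋizdʒipsitʃpa
Rule 2: no segment meets the rule's conditions; no change.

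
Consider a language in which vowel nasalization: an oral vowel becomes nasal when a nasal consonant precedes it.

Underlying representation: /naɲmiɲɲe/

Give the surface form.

/a/ after nasal /n/ → [ã]
/i/ after nasal /m/ → [ĩ]
/e/ after nasal /ɲ/ → [ẽ]

[nãɲmĩɲɲẽ]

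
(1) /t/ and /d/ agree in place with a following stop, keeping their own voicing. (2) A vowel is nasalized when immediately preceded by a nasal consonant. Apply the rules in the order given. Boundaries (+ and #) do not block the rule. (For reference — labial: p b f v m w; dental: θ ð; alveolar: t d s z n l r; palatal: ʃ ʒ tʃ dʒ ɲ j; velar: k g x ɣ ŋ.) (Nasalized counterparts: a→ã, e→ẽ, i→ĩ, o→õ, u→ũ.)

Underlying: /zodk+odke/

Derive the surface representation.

Rule 1: /d/ before /k/ (velar) → [g]
Rule 1: /d/ before /k/ (velar) → [g]
After rule 1: zogk+ogke
Rule 2: no segment meets the rule's conditions; no change.

[zogk+ogke]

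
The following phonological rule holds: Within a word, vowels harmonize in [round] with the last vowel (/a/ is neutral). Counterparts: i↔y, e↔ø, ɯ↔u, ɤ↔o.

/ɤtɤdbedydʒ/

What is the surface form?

[otodbødydʒ]

/ɤ/ harmonizes with /y/ ([+round]) → [o]
/ɤ/ harmonizes with /y/ ([+round]) → [o]
/e/ harmonizes with /y/ ([+round]) → [ø]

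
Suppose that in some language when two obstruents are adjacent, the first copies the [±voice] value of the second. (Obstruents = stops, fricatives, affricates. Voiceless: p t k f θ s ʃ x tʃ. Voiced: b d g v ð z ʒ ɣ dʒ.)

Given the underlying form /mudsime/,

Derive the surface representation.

/d/ before /s/ (voiceless) → [t]

[mutsime]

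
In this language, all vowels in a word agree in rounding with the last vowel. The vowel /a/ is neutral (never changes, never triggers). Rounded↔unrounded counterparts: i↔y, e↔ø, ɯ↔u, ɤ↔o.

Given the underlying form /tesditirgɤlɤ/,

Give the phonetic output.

[tesditirgɤlɤ]

no segment meets the rule's conditions; no change.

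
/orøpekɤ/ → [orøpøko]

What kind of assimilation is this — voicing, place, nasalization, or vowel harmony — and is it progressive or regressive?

/e/→[ø] /ɤ/→[o].
Vowels agree with the first vowel, so the harmony is progressive.

vowel harmony, progressive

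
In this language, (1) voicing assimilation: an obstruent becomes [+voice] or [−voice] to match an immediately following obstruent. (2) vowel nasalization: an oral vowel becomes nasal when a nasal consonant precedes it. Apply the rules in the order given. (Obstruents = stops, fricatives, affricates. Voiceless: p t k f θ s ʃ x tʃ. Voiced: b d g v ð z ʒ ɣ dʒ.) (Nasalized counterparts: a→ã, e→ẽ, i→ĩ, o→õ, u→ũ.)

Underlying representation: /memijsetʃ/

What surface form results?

[mẽmĩjsetʃ]

Rule 1: no segment meets the rule's conditions; no change.
After rule 1: memijsetʃ
Rule 2: /e/ after nasal /m/ → [ẽ]
Rule 2: /i/ after nasal /m/ → [ĩ]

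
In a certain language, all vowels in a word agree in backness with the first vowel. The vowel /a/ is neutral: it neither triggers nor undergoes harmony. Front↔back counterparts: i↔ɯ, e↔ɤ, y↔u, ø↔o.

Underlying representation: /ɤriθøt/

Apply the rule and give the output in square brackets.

[ɤrɯθot]

/i/ harmonizes with /ɤ/ ([+back]) → [ɯ]
/ø/ harmonizes with /ɤ/ ([+back]) → [o]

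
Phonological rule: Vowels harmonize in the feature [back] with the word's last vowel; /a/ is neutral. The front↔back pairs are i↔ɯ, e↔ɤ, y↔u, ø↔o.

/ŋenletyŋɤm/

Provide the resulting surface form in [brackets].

[ŋɤnlɤtuŋɤm]

/e/ harmonizes with /ɤ/ ([+back]) → [ɤ]
/e/ harmonizes with /ɤ/ ([+back]) → [ɤ]
/y/ harmonizes with /ɤ/ ([+back]) → [u]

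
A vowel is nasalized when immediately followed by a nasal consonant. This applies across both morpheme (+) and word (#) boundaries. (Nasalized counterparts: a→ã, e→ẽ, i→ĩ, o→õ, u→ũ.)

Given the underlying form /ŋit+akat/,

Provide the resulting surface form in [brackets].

[ŋit+akat]

no segment meets the rule's conditions; no change.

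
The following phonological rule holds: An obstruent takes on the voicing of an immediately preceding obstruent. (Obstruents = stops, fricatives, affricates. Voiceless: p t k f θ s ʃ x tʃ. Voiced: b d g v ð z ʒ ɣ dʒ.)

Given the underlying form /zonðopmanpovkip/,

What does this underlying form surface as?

/k/ after /v/ (voiced) → [g]

[zonðopmanpovgip]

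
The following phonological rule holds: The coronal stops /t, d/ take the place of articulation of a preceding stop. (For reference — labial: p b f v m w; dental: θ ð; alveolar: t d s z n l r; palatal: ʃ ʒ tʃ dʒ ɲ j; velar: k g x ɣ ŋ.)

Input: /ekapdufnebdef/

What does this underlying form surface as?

/d/ after /p/ (labial) → [b]
/d/ after /b/ (labial) → [b]

[ekapbufnebbef]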